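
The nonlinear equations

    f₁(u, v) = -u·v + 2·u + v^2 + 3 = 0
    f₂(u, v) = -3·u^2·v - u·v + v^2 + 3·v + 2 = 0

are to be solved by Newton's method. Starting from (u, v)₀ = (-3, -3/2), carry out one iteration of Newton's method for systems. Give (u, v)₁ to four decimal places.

At (-3, -3/2): F = (-5.2500, 35.7500).
Jacobian J = [[-v + 2, -u + 2·v], [-6·u·v - v, -3·u^2 - u + 2·v + 3]].
At the point, J = [[3.5000, 0.0000], [-25.5000, -24.0000]] (det J = -84.0000).
Solving J·Δ = −F gives Δ = (1.5000, -0.1042).
Then the next iterate is (u, v)₁ = (-1.5000, -1.6042).

(-1.5000, -1.6042)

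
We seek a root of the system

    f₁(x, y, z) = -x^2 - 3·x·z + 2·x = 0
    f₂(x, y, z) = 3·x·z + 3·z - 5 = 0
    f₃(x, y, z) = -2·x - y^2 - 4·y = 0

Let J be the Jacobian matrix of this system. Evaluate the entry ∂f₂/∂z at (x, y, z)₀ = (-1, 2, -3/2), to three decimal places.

0.000

∂f₂/∂z = 3·x + 3.
At (-1, 2, -3/2) this is 0.000.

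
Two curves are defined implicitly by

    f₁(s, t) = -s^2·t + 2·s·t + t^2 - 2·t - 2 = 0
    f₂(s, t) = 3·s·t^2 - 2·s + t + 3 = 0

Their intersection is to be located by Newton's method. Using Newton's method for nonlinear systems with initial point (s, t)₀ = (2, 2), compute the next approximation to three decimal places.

At (2, 2): F = (-2.000, 25.000).
Jacobian J = [[-2·s·t + 2·t, -s^2 + 2·s + 2·t - 2], [3·t^2 - 2, 6·s·t + 1]].
At the point, J = [[-4.000, 2.000], [10.000, 25.000]] (det J = -120.000).
Solving J·Δ = −F gives Δ = (-0.833, -0.667).
Then the next iterate is (s, t)₁ = (1.167, 1.333).

(1.167, 1.333)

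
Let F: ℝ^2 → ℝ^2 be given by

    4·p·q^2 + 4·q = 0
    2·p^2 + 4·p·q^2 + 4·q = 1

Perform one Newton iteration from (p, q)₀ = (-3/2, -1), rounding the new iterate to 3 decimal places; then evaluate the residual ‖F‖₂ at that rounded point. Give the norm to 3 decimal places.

3.903

At (-3/2, -1): F = (-10.000, -6.500).
Jacobian J = [[4·q^2, 8·p·q + 4], [4·p + 4·q^2, 8·p·q + 4]].
At the point, J = [[4.000, 16.000], [-2.000, 16.000]] (det J = 96.000).
Solving J·Δ = −F gives Δ = (0.583, 0.479).
Then the next iterate is (p, q)₁ = (-0.917, -0.521).
Re-evaluating at (-0.917, -0.521): F = (-3.07965, -2.39787), so ‖F‖₂ = 3.903.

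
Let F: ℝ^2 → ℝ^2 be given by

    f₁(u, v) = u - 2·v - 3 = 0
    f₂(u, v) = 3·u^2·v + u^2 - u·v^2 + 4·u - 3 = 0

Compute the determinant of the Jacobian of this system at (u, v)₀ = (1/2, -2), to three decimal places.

-7.250

J = [[1, -2], [6·u·v + 2·u - v^2 + 4, 3·u^2 - 2·u·v]].
At the point, J = [[1.000, -2.000], [-5.000, 2.750]].
det J = -7.250.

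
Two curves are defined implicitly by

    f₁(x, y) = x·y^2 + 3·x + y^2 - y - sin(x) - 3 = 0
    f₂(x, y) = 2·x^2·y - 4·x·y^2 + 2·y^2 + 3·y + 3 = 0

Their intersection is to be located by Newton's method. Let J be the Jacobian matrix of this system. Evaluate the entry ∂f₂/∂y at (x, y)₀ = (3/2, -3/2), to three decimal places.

19.500

∂f₂/∂y = 2·x^2 - 8·x·y + 4·y + 3.
At (3/2, -3/2) this is 19.500.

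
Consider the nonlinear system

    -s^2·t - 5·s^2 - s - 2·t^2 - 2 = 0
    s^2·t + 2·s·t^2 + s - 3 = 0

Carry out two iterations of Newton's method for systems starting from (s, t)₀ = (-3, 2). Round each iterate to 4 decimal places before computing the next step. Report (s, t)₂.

(-1.2259, -0.5285)

At (-3, 2): F = (-70.0000, -12.0000).
Jacobian J = [[-2·s·t - 10·s - 1, -s^2 - 4·t], [2·s·t + 2·t^2 + 1, s^2 + 4·s·t]].
At the point, J = [[41.0000, -17.0000], [-3.0000, -15.0000]] (det J = -666.0000).
Solving J·Δ = −F gives Δ = (1.2703, -1.0541).
Then the next iterate is (s, t)₁ = (-1.7297, 0.9459).
Round to (-1.7297, 0.9459) and repeat: F = (-19.849066, -4.994916), J = [[19.569246, -6.775462], [-0.482793, -3.552631]].
Δ = (0.5038, -1.4744), so (s, t)₂ = (-1.2259, -0.5285).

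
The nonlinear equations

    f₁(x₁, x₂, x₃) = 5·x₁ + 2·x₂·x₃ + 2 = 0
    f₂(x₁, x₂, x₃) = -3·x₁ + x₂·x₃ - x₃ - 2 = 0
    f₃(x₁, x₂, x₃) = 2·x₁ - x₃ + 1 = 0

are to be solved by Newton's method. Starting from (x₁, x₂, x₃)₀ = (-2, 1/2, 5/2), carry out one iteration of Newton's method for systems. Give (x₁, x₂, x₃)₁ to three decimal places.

(-0.533, 0.647, -0.067)

At (-2, 1/2, 5/2): F = (-5.500, 2.750, -5.500).
Jacobian J = [[5, 2·x₃, 2·x₂], [-3, x₃, x₂ - 1], [2, 0, -1]].
At the point, J = [[5.000, 5.000, 1.000], [-3.000, 2.500, -0.500], [2.000, 0.000, -1.000]] (det J = -37.500).
Solving J·Δ = −F gives Δ = (1.467, 0.147, -2.567).
Then the next iterate is (x₁, x₂, x₃)₁ = (-0.533, 0.647, -0.067).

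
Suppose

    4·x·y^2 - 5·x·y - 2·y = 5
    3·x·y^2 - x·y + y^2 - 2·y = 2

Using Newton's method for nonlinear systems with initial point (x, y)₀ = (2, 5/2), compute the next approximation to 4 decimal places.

At (2, 5/2): F = (15.0000, 31.7500).
Jacobian J = [[4·y^2 - 5·y, 8·x·y - 5·x - 2], [3·y^2 - y, 6·x·y - x + 2·y - 2]].
At the point, J = [[12.5000, 28.0000], [16.2500, 31.0000]] (det J = -67.5000).
Solving J·Δ = −F gives Δ = (-6.2815, 2.2685).
Then the next iterate is (x, y)₁ = (-4.2815, 4.7685).

(-4.2815, 4.7685)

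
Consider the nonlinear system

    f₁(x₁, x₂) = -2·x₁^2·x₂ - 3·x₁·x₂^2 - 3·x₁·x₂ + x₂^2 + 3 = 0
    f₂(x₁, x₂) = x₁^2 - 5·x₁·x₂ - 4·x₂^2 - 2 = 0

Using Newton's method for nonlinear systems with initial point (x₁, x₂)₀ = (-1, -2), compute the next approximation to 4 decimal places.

(-1.2759, -0.6092)

At (-1, -2): F = (17.0000, -27.0000).
Jacobian J = [[-4·x₁·x₂ - 3·x₂^2 - 3·x₂, -2·x₁^2 - 6·x₁·x₂ - 3·x₁ + 2·x₂], [2·x₁ - 5·x₂, -5·x₁ - 8·x₂]].
At the point, J = [[-14.0000, -15.0000], [8.0000, 21.0000]] (det J = -174.0000).
Solving J·Δ = −F gives Δ = (-0.2759, 1.3908).
Then the next iterate is (x₁, x₂)₁ = (-1.2759, -0.6092).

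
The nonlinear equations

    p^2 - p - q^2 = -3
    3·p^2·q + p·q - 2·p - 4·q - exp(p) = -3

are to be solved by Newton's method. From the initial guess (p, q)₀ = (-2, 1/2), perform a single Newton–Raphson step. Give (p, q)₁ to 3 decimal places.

At (-2, 1/2): F = (8.750, 9.86466).
Jacobian J = [[2·p - 1, -2·q], [6·p·q + q - exp(p) - 2, 3·p^2 + p - 4]].
At the point, J = [[-5.000, -1.000], [-7.63534, 6.000]] (det J = -37.63534).
Solving J·Δ = −F gives Δ = (1.657, 0.465).
Then the next iterate is (p, q)₁ = (-0.343, 0.965).

(-0.343, 0.965)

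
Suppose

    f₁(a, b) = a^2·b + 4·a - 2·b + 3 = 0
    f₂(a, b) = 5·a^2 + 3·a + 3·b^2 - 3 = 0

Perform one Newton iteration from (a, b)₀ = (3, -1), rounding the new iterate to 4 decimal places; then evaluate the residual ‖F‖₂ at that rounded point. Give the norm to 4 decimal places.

At (3, -1): F = (8.0000, 54.0000).
Jacobian J = [[2·a·b + 4, a^2 - 2], [10·a + 3, 6·b]].
At the point, J = [[-2.0000, 7.0000], [33.0000, -6.0000]] (det J = -219.0000).
Solving J·Δ = −F gives Δ = (-1.9452, -1.6986).
Then the next iterate is (a, b)₁ = (1.0548, -2.6986).
Re-evaluating at (1.0548, -2.6986): F = (9.613929, 27.574741), so ‖F‖₂ = 29.2026.

29.2026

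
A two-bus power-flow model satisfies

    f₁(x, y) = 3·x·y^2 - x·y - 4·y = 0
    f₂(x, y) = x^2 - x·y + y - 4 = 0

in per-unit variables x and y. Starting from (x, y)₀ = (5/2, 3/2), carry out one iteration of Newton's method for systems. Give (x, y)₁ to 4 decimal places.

At (5/2, 3/2): F = (7.1250, 0.0000).
Jacobian J = [[3·y^2 - y, 6·x·y - x - 4], [2·x - y, -x + 1]].
At the point, J = [[5.2500, 16.0000], [3.5000, -1.5000]] (det J = -63.8750).
Solving J·Δ = −F gives Δ = (-0.1673, -0.3904).
Then the next iterate is (x, y)₁ = (2.3327, 1.1096).

(2.3327, 1.1096)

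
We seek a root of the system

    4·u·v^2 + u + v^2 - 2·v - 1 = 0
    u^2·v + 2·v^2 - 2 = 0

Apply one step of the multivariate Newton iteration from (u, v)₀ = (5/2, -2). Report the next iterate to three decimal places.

(1.713, -1.215)

At (5/2, -2): F = (49.500, -6.500).
Jacobian J = [[4·v^2 + 1, 8·u·v + 2·v - 2], [2·u·v, u^2 + 4·v]].
At the point, J = [[17.000, -46.000], [-10.000, -1.750]] (det J = -489.750).
Solving J·Δ = −F gives Δ = (-0.787, 0.785).
Then the next iterate is (u, v)₁ = (1.713, -1.215).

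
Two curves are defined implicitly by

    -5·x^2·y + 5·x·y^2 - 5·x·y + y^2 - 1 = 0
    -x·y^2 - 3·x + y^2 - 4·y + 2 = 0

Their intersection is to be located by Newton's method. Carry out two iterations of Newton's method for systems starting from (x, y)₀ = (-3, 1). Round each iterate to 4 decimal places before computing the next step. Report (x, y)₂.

At (-3, 1): F = (-45.0000, 11.0000).
Jacobian J = [[-10·x·y + 5·y^2 - 5·y, -5·x^2 + 10·x·y - 5·x + 2·y], [-y^2 - 3, -2·x·y + 2·y - 4]].
At the point, J = [[30.0000, -58.0000], [-4.0000, 4.0000]] (det J = -112.0000).
Solving J·Δ = −F gives Δ = (4.0893, 1.3393).
Then the next iterate is (x, y)₁ = (1.0893, 2.3393).
Round to (1.0893, 2.3393) and repeat: F = (7.657574, -11.113779), J = [[-9.816872, 18.781222], [-8.472324, -4.417799]].
Δ = (-0.8638, -0.8592), so (x, y)₂ = (0.2255, 1.4801).

(0.2255, 1.4801)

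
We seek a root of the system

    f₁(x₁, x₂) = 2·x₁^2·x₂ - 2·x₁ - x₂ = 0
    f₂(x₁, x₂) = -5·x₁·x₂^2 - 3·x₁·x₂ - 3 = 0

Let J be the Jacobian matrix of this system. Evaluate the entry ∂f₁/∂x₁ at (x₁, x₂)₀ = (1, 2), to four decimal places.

6.0000

∂f₁/∂x₁ = 4·x₁·x₂ - 2.
At (1, 2) this is 6.0000.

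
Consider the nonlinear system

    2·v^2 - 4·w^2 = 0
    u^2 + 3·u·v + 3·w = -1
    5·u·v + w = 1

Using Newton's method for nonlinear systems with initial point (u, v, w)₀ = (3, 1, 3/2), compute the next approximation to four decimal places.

At (3, 1, 3/2): F = (-7.0000, 23.5000, 15.5000).
Jacobian J = [[0, 4·v, -8·w], [2·u + 3·v, 3·u, 3], [5·v, 5·u, 1]].
At the point, J = [[0.0000, 4.0000, -12.0000], [9.0000, 9.0000, 3.0000], [5.0000, 15.0000, 1.0000]] (det J = -1056.0000).
Solving J·Δ = −F gives Δ = (-2.0947, -0.2898, -0.6799).
Then the next iterate is (u, v, w)₁ = (0.9053, 0.7102, 0.8201).

(0.9053, 0.7102, 0.8201)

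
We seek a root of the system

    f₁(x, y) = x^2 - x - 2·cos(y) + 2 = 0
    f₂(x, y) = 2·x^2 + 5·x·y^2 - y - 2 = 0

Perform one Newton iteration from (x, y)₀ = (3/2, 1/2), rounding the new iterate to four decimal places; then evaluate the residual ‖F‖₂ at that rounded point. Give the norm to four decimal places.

At (3/2, 1/2): F = (0.994835, 3.8750).
Jacobian J = [[2·x - 1, 2·sin(y)], [4·x + 5·y^2, 10·x·y - 1]].
At the point, J = [[2.0000, 0.958851], [7.2500, 6.5000]] (det J = 6.048330).
Solving J·Δ = −F gives Δ = (-0.4548, -0.0889).
Then the next iterate is (x, y)₁ = (1.0452, 0.4111).
Re-evaluating at (1.0452, 0.4111): F = (0.213879, 0.656997), so ‖F‖₂ = 0.6909.

0.6909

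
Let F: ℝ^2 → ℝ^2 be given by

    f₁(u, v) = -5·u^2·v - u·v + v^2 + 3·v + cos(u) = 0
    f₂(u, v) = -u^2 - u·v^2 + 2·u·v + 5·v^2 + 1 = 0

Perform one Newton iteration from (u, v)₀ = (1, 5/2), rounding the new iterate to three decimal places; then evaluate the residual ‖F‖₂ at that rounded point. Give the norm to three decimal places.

7.345

At (1, 5/2): F = (-0.70970, 30.000).
Jacobian J = [[-10·u·v - v - sin(u), -5·u^2 - u + 2·v + 3], [-2·u - v^2 + 2·v, -2·u·v + 2·u + 10·v]].
At the point, J = [[-28.34147, 2.000], [-3.250, 22.000]] (det J = -617.01236).
Solving J·Δ = −F gives Δ = (-0.123, -1.382).
Then the next iterate is (u, v)₁ = (0.877, 1.118).
Re-evaluating at (0.877, 1.118): F = (-0.03653, 7.34528), so ‖F‖₂ = 7.345.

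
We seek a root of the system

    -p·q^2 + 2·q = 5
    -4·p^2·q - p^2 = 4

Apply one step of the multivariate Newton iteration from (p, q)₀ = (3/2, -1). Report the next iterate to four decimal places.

(3.2431, 1.0486)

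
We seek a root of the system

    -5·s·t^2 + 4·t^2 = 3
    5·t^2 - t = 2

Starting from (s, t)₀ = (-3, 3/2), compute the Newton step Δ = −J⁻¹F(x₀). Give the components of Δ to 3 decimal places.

(0.729, -0.554)

At (-3, 3/2): F = (39.750, 7.750).
Jacobian J = [[-5·t^2, -10·s·t + 8·t], [0, 10·t - 1]].
At the point, J = [[-11.250, 57.000], [0.000, 14.000]] (det J = -157.500).
Solving J·Δ = −F gives Δ = (0.729, -0.554).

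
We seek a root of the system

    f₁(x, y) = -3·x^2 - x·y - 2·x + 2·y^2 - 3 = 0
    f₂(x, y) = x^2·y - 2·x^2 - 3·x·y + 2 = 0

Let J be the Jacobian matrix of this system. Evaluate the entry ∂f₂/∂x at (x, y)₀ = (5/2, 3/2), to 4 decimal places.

∂f₂/∂x = 2·x·y - 4·x - 3·y.
At (5/2, 3/2) this is -7.0000.

-7.0000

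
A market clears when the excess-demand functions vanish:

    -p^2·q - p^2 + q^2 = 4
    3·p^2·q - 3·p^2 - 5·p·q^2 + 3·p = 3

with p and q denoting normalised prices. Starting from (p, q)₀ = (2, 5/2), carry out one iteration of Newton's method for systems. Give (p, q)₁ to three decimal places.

(1.100, 1.651)

At (2, 5/2): F = (-11.750, -41.500).
Jacobian J = [[-2·p·q - 2·p, -p^2 + 2·q], [6·p·q - 6·p - 5·q^2 + 3, 3·p^2 - 10·p·q]].
At the point, J = [[-14.000, 1.000], [-10.250, -38.000]] (det J = 542.250).
Solving J·Δ = −F gives Δ = (-0.900, -0.849).
Then the next iterate is (p, q)₁ = (1.100, 1.651).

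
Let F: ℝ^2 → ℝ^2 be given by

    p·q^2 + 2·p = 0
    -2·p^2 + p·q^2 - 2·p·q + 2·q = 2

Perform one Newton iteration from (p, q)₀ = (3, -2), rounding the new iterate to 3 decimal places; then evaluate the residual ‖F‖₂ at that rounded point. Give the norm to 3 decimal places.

At (3, -2): F = (18.000, 0.000).
Jacobian J = [[q^2 + 2, 2·p·q], [-4·p + q^2 - 2·q, 2·p·q - 2·p + 2]].
At the point, J = [[6.000, -12.000], [-4.000, -16.000]] (det J = -144.000).
Solving J·Δ = −F gives Δ = (-2.000, 0.500).
Then the next iterate is (p, q)₁ = (1.000, -1.500).
Re-evaluating at (1.000, -1.500): F = (4.250, -1.750), so ‖F‖₂ = 4.596.

4.596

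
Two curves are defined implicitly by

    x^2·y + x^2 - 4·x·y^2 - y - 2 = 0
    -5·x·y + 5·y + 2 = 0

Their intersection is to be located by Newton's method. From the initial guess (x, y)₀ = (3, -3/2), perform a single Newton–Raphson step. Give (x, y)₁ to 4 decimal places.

(0.9619, -1.3286)

At (3, -3/2): F = (-32.0000, 17.0000).
Jacobian J = [[2·x·y + 2·x - 4·y^2, x^2 - 8·x·y - 1], [-5·y, -5·x + 5]].
At the point, J = [[-12.0000, 44.0000], [7.5000, -10.0000]] (det J = -210.0000).
Solving J·Δ = −F gives Δ = (-2.0381, 0.1714).
Then the next iterate is (x, y)₁ = (0.9619, -1.3286).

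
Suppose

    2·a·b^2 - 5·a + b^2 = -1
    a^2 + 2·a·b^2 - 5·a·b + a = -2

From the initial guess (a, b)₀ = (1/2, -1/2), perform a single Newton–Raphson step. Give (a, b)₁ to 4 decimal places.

(0.0340, 0.0485)

At (1/2, -1/2): F = (-1.0000, 4.2500).
Jacobian J = [[2·b^2 - 5, 4·a·b + 2·b], [2·a + 2·b^2 - 5·b + 1, 4·a·b - 5·a]].
At the point, J = [[-4.5000, -2.0000], [5.0000, -3.5000]] (det J = 25.7500).
Solving J·Δ = −F gives Δ = (-0.4660, 0.5485).
Then the next iterate is (a, b)₁ = (0.0340, 0.0485).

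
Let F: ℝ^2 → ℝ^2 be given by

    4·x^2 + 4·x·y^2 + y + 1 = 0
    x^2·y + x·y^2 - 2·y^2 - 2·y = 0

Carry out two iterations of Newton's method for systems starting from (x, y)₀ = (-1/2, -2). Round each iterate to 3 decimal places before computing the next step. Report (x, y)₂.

(-0.001, -1.162)

At (-1/2, -2): F = (-8.000, -6.500).
Jacobian J = [[8·x + 4·y^2, 8·x·y + 1], [2·x·y + y^2, x^2 + 2·x·y - 4·y - 2]].
At the point, J = [[12.000, 9.000], [6.000, 8.250]] (det J = 45.000).
Solving J·Δ = −F gives Δ = (0.167, 0.667).
Then the next iterate is (x, y)₁ = (-0.333, -1.333).
Round to (-0.333, -1.333) and repeat: F = (-2.25626, -1.62730), J = [[4.44356, 4.55111], [2.66467, 4.33067]].
Δ = (0.332, 0.171), so (x, y)₂ = (-0.001, -1.162).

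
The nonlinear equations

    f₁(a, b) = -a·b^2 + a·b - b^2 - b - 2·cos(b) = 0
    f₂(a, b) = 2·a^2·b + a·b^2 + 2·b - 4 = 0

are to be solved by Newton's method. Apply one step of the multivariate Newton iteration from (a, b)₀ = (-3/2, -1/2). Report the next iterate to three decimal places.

At (-3/2, -1/2): F = (-0.38017, -7.625).
Jacobian J = [[-b^2 + b, -2·a·b + a - 2·b + 2·sin(b) - 1], [4·a·b + b^2, 2·a^2 + 2·a·b + 2]].
At the point, J = [[-0.750, -3.95885], [3.250, 8.000]] (det J = 6.86627).
Solving J·Δ = −F gives Δ = (4.839, -1.013).
Then the next iterate is (a, b)₁ = (3.339, -1.513).

(3.339, -1.513)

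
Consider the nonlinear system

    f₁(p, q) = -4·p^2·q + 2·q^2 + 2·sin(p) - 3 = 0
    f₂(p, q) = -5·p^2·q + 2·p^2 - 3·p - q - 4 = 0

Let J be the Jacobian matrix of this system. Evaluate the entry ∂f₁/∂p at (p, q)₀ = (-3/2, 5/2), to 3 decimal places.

30.141

∂f₁/∂p = -8·p·q + 2·cos(p).
At (-3/2, 5/2) this is 30.141.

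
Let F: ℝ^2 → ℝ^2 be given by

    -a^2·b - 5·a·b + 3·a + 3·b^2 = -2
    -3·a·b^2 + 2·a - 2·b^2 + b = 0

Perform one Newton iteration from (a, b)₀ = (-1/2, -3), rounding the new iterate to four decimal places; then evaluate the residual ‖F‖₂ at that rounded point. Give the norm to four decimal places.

5.8775

At (-1/2, -3): F = (20.7500, -8.5000).
Jacobian J = [[-2·a·b - 5·b + 3, -a^2 - 5·a + 6·b], [-3·b^2 + 2, -6·a·b - 4·b + 1]].
At the point, J = [[15.0000, -15.7500], [-25.0000, 4.0000]] (det J = -333.7500).
Solving J·Δ = −F gives Δ = (-0.1524, 1.1723).
Then the next iterate is (a, b)₁ = (-0.6524, -1.8277).
Re-evaluating at (-0.6524, -1.8277): F = (4.880221, -3.275473), so ‖F‖₂ = 5.8775.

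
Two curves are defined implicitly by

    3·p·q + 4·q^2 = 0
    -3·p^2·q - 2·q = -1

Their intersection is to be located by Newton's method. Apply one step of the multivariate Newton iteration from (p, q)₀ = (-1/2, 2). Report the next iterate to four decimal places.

At (-1/2, 2): F = (13.0000, -4.5000).
Jacobian J = [[3·q, 3·p + 8·q], [-6·p·q, -3·p^2 - 2]].
At the point, J = [[6.0000, 14.5000], [6.0000, -2.7500]] (det J = -103.5000).
Solving J·Δ = −F gives Δ = (0.2850, -1.0145).
Then the next iterate is (p, q)₁ = (-0.2150, 0.9855).

(-0.2150, 0.9855)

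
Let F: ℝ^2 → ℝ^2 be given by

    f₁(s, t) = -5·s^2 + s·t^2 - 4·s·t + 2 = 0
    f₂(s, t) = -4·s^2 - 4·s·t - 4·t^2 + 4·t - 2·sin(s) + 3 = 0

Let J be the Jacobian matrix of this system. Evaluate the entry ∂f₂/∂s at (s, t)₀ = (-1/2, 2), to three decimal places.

∂f₂/∂s = -8·s - 4·t - 2·cos(s).
At (-1/2, 2) this is -5.755.

-5.755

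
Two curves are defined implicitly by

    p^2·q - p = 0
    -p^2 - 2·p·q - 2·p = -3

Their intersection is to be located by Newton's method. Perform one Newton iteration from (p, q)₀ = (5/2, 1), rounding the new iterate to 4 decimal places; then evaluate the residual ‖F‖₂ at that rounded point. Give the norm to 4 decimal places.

At (5/2, 1): F = (3.7500, -13.2500).
Jacobian J = [[2·p·q - 1, p^2], [-2·p - 2·q - 2, -2·p]].
At the point, J = [[4.0000, 6.2500], [-9.0000, -5.0000]] (det J = 36.2500).
Solving J·Δ = −F gives Δ = (-1.7672, 0.5310).
Then the next iterate is (p, q)₁ = (0.7328, 1.5310).
Re-evaluating at (0.7328, 1.5310): F = (0.089341, -1.246429), so ‖F‖₂ = 1.2496.

1.2496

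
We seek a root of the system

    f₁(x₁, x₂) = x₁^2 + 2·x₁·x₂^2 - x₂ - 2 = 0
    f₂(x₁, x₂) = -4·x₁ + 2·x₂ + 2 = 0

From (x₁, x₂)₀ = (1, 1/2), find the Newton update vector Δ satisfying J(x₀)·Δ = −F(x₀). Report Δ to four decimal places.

At (1, 1/2): F = (-1.0000, -1.0000).
Jacobian J = [[2·x₁ + 2·x₂^2, 4·x₁·x₂ - 1], [-4, 2]].
At the point, J = [[2.5000, 1.0000], [-4.0000, 2.0000]] (det J = 9.0000).
Solving J·Δ = −F gives Δ = (0.1111, 0.7222).

(0.1111, 0.7222)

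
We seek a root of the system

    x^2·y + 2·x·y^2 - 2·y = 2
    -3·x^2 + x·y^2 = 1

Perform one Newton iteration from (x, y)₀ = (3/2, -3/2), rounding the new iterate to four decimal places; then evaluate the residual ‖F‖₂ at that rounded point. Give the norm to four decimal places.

1.4997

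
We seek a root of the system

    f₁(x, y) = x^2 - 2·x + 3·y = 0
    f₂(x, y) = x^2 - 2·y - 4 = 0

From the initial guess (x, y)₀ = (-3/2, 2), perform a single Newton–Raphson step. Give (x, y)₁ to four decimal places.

At (-3/2, 2): F = (11.2500, -5.7500).
Jacobian J = [[2·x - 2, 3], [2·x, -2]].
At the point, J = [[-5.0000, 3.0000], [-3.0000, -2.0000]] (det J = 19.0000).
Solving J·Δ = −F gives Δ = (0.2763, -3.2895).
Then the next iterate is (x, y)₁ = (-1.2237, -1.2895).

(-1.2237, -1.2895)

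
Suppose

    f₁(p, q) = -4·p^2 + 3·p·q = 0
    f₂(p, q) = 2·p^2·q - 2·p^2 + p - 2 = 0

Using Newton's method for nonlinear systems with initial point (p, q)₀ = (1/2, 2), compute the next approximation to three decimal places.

(1.214, -0.286)

At (1/2, 2): F = (2.000, -1.000).
Jacobian J = [[-8·p + 3·q, 3·p], [4·p·q - 4·p + 1, 2·p^2]].
At the point, J = [[2.000, 1.500], [3.000, 0.500]] (det J = -3.500).
Solving J·Δ = −F gives Δ = (0.714, -2.286).
Then the next iterate is (p, q)₁ = (1.214, -0.286).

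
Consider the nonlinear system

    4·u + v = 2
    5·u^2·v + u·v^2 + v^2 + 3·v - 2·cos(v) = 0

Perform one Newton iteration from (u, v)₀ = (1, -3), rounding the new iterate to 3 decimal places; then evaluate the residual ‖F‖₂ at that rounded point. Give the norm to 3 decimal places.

At (1, -3): F = (-1.000, -4.02002).
Jacobian J = [[4, 1], [10·u·v + v^2, 5·u^2 + 2·u·v + 2·v + 2·sin(v) + 3]].
At the point, J = [[4.000, 1.000], [-21.000, -4.28224]] (det J = 3.87104).
Solving J·Δ = −F gives Δ = (-2.145, 9.579).
Then the next iterate is (u, v)₁ = (-1.145, 6.579).
Re-evaluating at (-1.145, 6.579): F = (-0.001, 54.67397), so ‖F‖₂ = 54.674.

54.674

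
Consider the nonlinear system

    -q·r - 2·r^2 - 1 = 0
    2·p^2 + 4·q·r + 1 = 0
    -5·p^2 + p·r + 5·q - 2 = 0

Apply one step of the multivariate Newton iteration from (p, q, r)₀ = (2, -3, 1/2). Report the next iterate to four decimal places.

(-2.2000, -10.6500, -3.3250)

At (2, -3, 1/2): F = (0.0000, 3.0000, -36.0000).
Jacobian J = [[0, -r, -q - 4·r], [4·p, 4·r, 4·q], [-10·p + r, 5, p]].
At the point, J = [[0.0000, -0.5000, 1.0000], [8.0000, 2.0000, -12.0000], [-19.5000, 5.0000, 2.0000]] (det J = -30.0000).
Solving J·Δ = −F gives Δ = (-4.2000, -7.6500, -3.8250).
Then the next iterate is (p, q, r)₁ = (-2.2000, -10.6500, -3.3250).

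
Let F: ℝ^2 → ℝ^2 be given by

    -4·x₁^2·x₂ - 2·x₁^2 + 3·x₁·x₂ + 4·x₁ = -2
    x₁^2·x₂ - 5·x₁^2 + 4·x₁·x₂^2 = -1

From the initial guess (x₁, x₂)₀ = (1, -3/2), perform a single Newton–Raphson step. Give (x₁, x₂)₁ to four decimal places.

(0.3410, -0.9422)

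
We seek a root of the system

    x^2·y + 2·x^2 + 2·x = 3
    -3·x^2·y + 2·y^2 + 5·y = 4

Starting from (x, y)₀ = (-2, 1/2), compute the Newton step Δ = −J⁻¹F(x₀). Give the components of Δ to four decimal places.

At (-2, 1/2): F = (3.0000, -7.0000).
Jacobian J = [[2·x·y + 4·x + 2, x^2], [-6·x·y, -3·x^2 + 4·y + 5]].
At the point, J = [[-8.0000, 4.0000], [6.0000, -5.0000]] (det J = 16.0000).
Solving J·Δ = −F gives Δ = (-0.8125, -2.3750).

(-0.8125, -2.3750)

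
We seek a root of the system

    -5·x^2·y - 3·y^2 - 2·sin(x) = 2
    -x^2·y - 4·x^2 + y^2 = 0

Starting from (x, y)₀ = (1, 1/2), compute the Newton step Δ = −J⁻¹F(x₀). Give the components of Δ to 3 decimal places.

(-0.472, -0.508)

At (1, 1/2): F = (-6.93294, -4.250).
Jacobian J = [[-10·x·y - 2·cos(x), -5·x^2 - 6·y], [-2·x·y - 8·x, -x^2 + 2·y]].
At the point, J = [[-6.08060, -8.000], [-9.000, 0.000]] (det J = -72.000).
Solving J·Δ = −F gives Δ = (-0.472, -0.508).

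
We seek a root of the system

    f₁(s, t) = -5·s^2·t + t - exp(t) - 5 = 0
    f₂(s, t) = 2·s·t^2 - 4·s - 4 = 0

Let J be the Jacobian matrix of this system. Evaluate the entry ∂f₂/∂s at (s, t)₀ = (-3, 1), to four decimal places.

∂f₂/∂s = 2·t^2 - 4.
At (-3, 1) this is -2.0000.

-2.0000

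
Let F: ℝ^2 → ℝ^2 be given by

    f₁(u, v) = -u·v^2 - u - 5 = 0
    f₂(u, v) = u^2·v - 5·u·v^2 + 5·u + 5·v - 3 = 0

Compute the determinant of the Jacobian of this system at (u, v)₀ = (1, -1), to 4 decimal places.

-28.0000

J = [[-v^2 - 1, -2·u·v], [2·u·v - 5·v^2 + 5, u^2 - 10·u·v + 5]].
At the point, J = [[-2.0000, 2.0000], [-2.0000, 16.0000]].
det J = -28.0000.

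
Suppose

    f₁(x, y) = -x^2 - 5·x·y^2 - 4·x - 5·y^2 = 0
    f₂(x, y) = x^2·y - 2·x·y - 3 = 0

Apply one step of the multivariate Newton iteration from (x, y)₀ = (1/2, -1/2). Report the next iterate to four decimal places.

At (1/2, -1/2): F = (-4.1250, -2.6250).
Jacobian J = [[-2·x - 5·y^2 - 4, -10·x·y - 10·y], [2·x·y - 2·y, x^2 - 2·x]].
At the point, J = [[-6.2500, 7.5000], [0.5000, -0.7500]] (det J = 0.9375).
Solving J·Δ = −F gives Δ = (-24.3000, -19.7000).
Then the next iterate is (x, y)₁ = (-23.8000, -20.2000).

(-23.8000, -20.2000)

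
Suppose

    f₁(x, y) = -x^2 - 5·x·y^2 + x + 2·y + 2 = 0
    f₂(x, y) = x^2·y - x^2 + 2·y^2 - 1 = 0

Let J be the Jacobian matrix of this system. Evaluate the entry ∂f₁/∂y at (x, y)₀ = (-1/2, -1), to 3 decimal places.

-3.000

∂f₁/∂y = -10·x·y + 2.
At (-1/2, -1) this is -3.000.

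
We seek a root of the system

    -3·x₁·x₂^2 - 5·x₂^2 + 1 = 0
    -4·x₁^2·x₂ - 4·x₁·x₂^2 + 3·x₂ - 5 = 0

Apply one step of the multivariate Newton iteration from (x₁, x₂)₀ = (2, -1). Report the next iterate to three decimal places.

(1.890, -0.560)

At (2, -1): F = (-10.000, 0.000).
Jacobian J = [[-3·x₂^2, -6·x₁·x₂ - 10·x₂], [-8·x₁·x₂ - 4·x₂^2, -4·x₁^2 - 8·x₁·x₂ + 3]].
At the point, J = [[-3.000, 22.000], [12.000, 3.000]] (det J = -273.000).
Solving J·Δ = −F gives Δ = (-0.110, 0.440).
Then the next iterate is (x₁, x₂)₁ = (1.890, -0.560).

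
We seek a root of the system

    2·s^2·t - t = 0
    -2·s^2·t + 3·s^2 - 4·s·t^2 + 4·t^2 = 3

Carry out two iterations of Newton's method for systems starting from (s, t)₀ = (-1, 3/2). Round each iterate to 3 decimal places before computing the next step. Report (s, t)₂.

At (-1, 3/2): F = (1.500, 15.000).
Jacobian J = [[4·s·t, 2·s^2 - 1], [-4·s·t + 6·s - 4·t^2, -2·s^2 - 8·s·t + 8·t]].
At the point, J = [[-6.000, 1.000], [-9.000, 22.000]] (det J = -123.000).
Solving J·Δ = −F gives Δ = (0.146, -0.622).
Then the next iterate is (s, t)₁ = (-0.854, 0.878).
Round to (-0.854, 0.878) and repeat: F = (0.40268, 3.62414), J = [[-2.99925, 0.45863], [-5.20829, 11.56386]].
Δ = (0.093, -0.272), so (s, t)₂ = (-0.761, 0.606).

(-0.761, 0.606)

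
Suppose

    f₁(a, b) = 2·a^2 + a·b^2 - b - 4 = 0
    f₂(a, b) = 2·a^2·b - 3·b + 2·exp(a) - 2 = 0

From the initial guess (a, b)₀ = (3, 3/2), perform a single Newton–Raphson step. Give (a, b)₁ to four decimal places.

(2.2186, 0.4856)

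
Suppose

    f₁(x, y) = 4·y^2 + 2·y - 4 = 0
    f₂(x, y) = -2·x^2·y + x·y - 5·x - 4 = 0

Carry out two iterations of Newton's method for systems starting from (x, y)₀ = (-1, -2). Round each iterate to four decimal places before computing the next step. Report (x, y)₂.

At (-1, -2): F = (8.0000, 7.0000).
Jacobian J = [[0, 8·y + 2], [-4·x·y + y - 5, -2·x^2 + x]].
At the point, J = [[0.0000, -14.0000], [-15.0000, -3.0000]] (det J = -210.0000).
Solving J·Δ = −F gives Δ = (0.3524, 0.5714).
Then the next iterate is (x, y)₁ = (-0.6476, -1.4286).
Round to (-0.6476, -1.4286) and repeat: F = (1.306392, 1.361430), J = [[0.0000, -9.4288], [-10.129245, -1.486372]].
Δ = (0.1141, 0.1386), so (x, y)₂ = (-0.5335, -1.2900).

(-0.5335, -1.2900)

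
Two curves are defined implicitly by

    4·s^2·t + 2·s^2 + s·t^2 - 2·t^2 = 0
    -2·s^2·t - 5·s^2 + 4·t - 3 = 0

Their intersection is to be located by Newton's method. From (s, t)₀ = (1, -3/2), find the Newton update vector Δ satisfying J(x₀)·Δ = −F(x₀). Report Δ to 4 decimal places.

At (1, -3/2): F = (-6.2500, -11.0000).
Jacobian J = [[8·s·t + 4·s + t^2, 4·s^2 + 2·s·t - 4·t], [-4·s·t - 10·s, -2·s^2 + 4]].
At the point, J = [[-5.7500, 7.0000], [-4.0000, 2.0000]] (det J = 16.5000).
Solving J·Δ = −F gives Δ = (-3.9091, -2.3182).

(-3.9091, -2.3182)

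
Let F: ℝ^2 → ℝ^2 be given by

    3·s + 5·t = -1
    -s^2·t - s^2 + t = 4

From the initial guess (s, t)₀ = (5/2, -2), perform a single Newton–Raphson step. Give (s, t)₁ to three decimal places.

At (5/2, -2): F = (-1.500, 0.250).
Jacobian J = [[3, 5], [-2·s·t - 2·s, -s^2 + 1]].
At the point, J = [[3.000, 5.000], [5.000, -5.250]] (det J = -40.750).
Solving J·Δ = −F gives Δ = (0.163, 0.202).
Then the next iterate is (s, t)₁ = (2.663, -1.798).

(2.663, -1.798)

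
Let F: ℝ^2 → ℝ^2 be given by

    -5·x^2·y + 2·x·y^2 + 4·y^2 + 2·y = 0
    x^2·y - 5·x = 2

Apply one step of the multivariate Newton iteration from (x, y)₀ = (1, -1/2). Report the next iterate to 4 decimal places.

(-0.3299, -0.9794)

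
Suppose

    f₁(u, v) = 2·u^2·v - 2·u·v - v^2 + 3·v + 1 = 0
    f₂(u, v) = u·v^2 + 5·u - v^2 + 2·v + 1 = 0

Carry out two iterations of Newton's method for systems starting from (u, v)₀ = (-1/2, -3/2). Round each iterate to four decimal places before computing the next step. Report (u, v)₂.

At (-1/2, -3/2): F = (-8.0000, -7.8750).
Jacobian J = [[4·u·v - 2·v, 2·u^2 - 2·u - 2·v + 3], [v^2 + 5, 2·u·v - 2·v + 2]].
At the point, J = [[6.0000, 7.5000], [7.2500, 6.5000]] (det J = -15.3750).
Solving J·Δ = −F gives Δ = (0.4593, 0.6992).
Then the next iterate is (u, v)₁ = (-0.0407, -0.8008).
Round to (-0.0407, -0.8008) and repeat: F = (-2.111519, -1.472481), J = [[1.731970, 4.686313], [5.641281, 3.666785]].
Δ = (-0.0419, 0.4661), so (u, v)₂ = (-0.0826, -0.3347).

(-0.0826, -0.3347)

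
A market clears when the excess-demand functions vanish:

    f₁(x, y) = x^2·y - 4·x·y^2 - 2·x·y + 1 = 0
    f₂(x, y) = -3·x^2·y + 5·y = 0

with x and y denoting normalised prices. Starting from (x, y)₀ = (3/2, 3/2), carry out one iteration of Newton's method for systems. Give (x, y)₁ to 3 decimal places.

(1.394, 0.816)

At (3/2, 3/2): F = (-13.625, -2.625).
Jacobian J = [[2·x·y - 4·y^2 - 2·y, x^2 - 8·x·y - 2·x], [-6·x·y, -3·x^2 + 5]].
At the point, J = [[-7.500, -18.750], [-13.500, -1.750]] (det J = -240.000).
Solving J·Δ = −F gives Δ = (-0.106, -0.684).
Then the next iterate is (x, y)₁ = (1.394, 0.816).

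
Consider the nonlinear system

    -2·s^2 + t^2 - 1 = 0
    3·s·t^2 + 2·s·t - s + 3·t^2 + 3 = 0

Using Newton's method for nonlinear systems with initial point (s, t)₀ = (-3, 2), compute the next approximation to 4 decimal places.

(-1.6429, 1.6786)

At (-3, 2): F = (-15.0000, -30.0000).
Jacobian J = [[-4·s, 2·t], [3·t^2 + 2·t - 1, 6·s·t + 2·s + 6·t]].
At the point, J = [[12.0000, 4.0000], [15.0000, -30.0000]] (det J = -420.0000).
Solving J·Δ = −F gives Δ = (1.3571, -0.3214).
Then the next iterate is (s, t)₁ = (-1.6429, 1.6786).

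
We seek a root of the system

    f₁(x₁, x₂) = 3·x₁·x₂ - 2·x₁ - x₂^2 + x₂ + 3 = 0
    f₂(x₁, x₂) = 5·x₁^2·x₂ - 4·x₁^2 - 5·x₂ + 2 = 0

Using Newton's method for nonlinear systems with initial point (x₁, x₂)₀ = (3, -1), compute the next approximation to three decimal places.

(2.268, -0.138)

At (3, -1): F = (-14.000, -74.000).
Jacobian J = [[3·x₂ - 2, 3·x₁ - 2·x₂ + 1], [10·x₁·x₂ - 8·x₁, 5·x₁^2 - 5]].
At the point, J = [[-5.000, 12.000], [-54.000, 40.000]] (det J = 448.000).
Solving J·Δ = −F gives Δ = (-0.732, 0.862).
Then the next iterate is (x₁, x₂)₁ = (2.268, -0.138).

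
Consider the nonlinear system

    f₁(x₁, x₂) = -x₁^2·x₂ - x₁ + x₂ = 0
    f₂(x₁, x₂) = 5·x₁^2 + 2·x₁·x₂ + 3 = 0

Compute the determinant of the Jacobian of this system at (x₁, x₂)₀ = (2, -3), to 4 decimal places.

J = [[-2·x₁·x₂ - 1, -x₁^2 + 1], [10·x₁ + 2·x₂, 2·x₁]].
At the point, J = [[11.0000, -3.0000], [14.0000, 4.0000]].
det J = 86.0000.

86.0000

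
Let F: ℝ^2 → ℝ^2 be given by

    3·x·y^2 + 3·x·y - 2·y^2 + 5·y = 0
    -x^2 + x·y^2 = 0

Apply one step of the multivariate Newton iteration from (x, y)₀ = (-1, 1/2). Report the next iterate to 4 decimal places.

(-0.2222, 1.0000)

At (-1, 1/2): F = (-0.2500, -1.2500).
Jacobian J = [[3·y^2 + 3·y, 6·x·y + 3·x - 4·y + 5], [-2·x + y^2, 2·x·y]].
At the point, J = [[2.2500, -3.0000], [2.2500, -1.0000]] (det J = 4.5000).
Solving J·Δ = −F gives Δ = (0.7778, 0.5000).
Then the next iterate is (x, y)₁ = (-0.2222, 1.0000).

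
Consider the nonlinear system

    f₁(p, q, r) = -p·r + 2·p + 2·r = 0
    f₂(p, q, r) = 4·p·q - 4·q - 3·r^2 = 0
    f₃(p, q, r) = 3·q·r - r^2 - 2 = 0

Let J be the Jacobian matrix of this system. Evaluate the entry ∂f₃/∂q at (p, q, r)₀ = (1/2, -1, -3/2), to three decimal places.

-4.500

∂f₃/∂q = 3·r.
At (1/2, -1, -3/2) this is -4.500.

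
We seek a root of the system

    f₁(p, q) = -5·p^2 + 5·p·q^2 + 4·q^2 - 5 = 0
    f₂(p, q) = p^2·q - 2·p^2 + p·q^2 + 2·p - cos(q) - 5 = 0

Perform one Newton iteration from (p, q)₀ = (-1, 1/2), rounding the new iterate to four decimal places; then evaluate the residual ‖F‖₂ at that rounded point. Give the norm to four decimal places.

At (-1, 1/2): F = (-10.2500, -9.627583).
Jacobian J = [[-10·p + 5·q^2, 10·p·q + 8·q], [2·p·q - 4·p + q^2 + 2, p^2 + 2·p·q + sin(q)]].
At the point, J = [[11.2500, -1.0000], [5.2500, 0.479426]] (det J = 10.643537).
Solving J·Δ = −F gives Δ = (1.3662, 5.1203).
Then the next iterate is (p, q)₁ = (0.3662, 5.6203).
Re-evaluating at (0.3662, 5.6203): F = (178.517787, 6.997113), so ‖F‖₂ = 178.6549.

178.6549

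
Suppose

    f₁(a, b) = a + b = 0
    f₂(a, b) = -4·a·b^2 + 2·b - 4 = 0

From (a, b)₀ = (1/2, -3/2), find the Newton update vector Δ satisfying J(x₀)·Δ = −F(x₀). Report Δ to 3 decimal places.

At (1/2, -3/2): F = (-1.000, -11.500).
Jacobian J = [[1, 1], [-4·b^2, -8·a·b + 2]].
At the point, J = [[1.000, 1.000], [-9.000, 8.000]] (det J = 17.000).
Solving J·Δ = −F gives Δ = (-0.206, 1.206).

(-0.206, 1.206)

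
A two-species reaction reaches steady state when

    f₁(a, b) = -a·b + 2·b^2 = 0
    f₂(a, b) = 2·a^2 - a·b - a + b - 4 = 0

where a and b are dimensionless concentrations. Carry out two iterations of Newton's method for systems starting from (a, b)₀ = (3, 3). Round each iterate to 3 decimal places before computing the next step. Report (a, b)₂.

At (3, 3): F = (9.000, 5.000).
Jacobian J = [[-b, -a + 4·b], [4·a - b - 1, -a + 1]].
At the point, J = [[-3.000, 9.000], [8.000, -2.000]] (det J = -66.000).
Solving J·Δ = −F gives Δ = (-0.955, -1.318).
Then the next iterate is (a, b)₁ = (2.045, 1.682).
Round to (2.045, 1.682) and repeat: F = (2.21856, 0.56136), J = [[-1.682, 4.683], [5.498, -1.045]].
Δ = (-0.206, -0.548), so (a, b)₂ = (1.839, 1.134).

(1.839, 1.134)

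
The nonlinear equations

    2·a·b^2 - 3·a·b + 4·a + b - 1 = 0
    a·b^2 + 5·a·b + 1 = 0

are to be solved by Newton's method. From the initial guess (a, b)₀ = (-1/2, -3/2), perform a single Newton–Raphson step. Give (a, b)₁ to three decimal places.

(0.189, -1.492)

At (-1/2, -3/2): F = (-9.000, 3.625).
Jacobian J = [[2·b^2 - 3·b + 4, 4·a·b - 3·a + 1], [b^2 + 5·b, 2·a·b + 5·a]].
At the point, J = [[13.000, 5.500], [-5.250, -1.000]] (det J = 15.875).
Solving J·Δ = −F gives Δ = (0.689, 0.008).
Then the next iterate is (a, b)₁ = (0.189, -1.492).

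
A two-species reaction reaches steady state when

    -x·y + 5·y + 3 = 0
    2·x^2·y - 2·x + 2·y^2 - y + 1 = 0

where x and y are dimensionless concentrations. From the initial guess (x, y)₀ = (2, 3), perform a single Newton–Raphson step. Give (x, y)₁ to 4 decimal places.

(2.9756, -0.0244)

At (2, 3): F = (12.0000, 36.0000).
Jacobian J = [[-y, -x + 5], [4·x·y - 2, 2·x^2 + 4·y - 1]].
At the point, J = [[-3.0000, 3.0000], [22.0000, 19.0000]] (det J = -123.0000).
Solving J·Δ = −F gives Δ = (0.9756, -3.0244).
Then the next iterate is (x, y)₁ = (2.9756, -0.0244).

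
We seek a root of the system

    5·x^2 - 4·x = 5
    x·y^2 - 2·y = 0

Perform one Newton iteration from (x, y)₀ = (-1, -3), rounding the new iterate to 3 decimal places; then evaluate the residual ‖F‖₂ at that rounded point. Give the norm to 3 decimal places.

0.447

At (-1, -3): F = (4.000, -3.000).
Jacobian J = [[10·x - 4, 0], [y^2, 2·x·y - 2]].
At the point, J = [[-14.000, 0.000], [9.000, 4.000]] (det J = -56.000).
Solving J·Δ = −F gives Δ = (0.286, 0.107).
Then the next iterate is (x, y)₁ = (-0.714, -2.893).
Re-evaluating at (-0.714, -2.893): F = (0.40498, -0.18979), so ‖F‖₂ = 0.447.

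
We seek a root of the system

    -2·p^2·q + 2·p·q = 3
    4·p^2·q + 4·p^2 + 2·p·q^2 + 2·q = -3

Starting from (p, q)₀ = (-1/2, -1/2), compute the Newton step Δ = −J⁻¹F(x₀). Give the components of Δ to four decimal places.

(-0.5488, -0.7683)

At (-1/2, -1/2): F = (-2.2500, 2.2500).
Jacobian J = [[-4·p·q + 2·q, -2·p^2 + 2·p], [8·p·q + 8·p + 2·q^2, 4·p^2 + 4·p·q + 2]].
At the point, J = [[-2.0000, -1.5000], [-1.5000, 4.0000]] (det J = -10.2500).
Solving J·Δ = −F gives Δ = (-0.5488, -0.7683).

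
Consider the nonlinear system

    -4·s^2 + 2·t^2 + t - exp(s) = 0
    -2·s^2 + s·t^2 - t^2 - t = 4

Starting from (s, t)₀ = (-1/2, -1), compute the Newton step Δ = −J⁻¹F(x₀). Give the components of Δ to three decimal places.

At (-1/2, -1): F = (-0.60653, -5.000).
Jacobian J = [[-8·s - exp(s), 4·t + 1], [-4·s + t^2, 2·s·t - 2·t - 1]].
At the point, J = [[3.39347, -3.000], [3.000, 2.000]] (det J = 15.78694).
Solving J·Δ = −F gives Δ = (1.027, 0.960).

(1.027, 0.960)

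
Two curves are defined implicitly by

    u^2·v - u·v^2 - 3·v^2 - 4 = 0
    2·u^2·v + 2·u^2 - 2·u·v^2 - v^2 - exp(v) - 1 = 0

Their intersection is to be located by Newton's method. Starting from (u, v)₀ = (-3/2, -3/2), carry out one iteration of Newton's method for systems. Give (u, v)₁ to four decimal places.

(-3.3554, 0.7110)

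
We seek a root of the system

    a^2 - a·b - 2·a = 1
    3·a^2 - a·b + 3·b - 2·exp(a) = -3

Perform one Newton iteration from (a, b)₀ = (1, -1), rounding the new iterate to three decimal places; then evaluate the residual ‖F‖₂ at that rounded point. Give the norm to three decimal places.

1.226

At (1, -1): F = (-1.000, -1.43656).
Jacobian J = [[2·a - b - 2, -a], [6·a - b - 2·exp(a), -a + 3]].
At the point, J = [[1.000, -1.000], [1.56344, 2.000]] (det J = 3.56344).
Solving J·Δ = −F gives Δ = (0.964, -0.036).
Then the next iterate is (a, b)₁ = (1.964, -1.036).
Re-evaluating at (1.964, -1.036): F = (0.964, -0.75697), so ‖F‖₂ = 1.226.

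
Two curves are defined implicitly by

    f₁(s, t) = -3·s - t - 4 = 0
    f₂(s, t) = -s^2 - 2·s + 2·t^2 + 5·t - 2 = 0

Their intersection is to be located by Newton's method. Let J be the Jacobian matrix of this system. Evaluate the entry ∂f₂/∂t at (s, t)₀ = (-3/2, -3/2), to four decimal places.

-1.0000

∂f₂/∂t = 4·t + 5.
At (-3/2, -3/2) this is -1.0000.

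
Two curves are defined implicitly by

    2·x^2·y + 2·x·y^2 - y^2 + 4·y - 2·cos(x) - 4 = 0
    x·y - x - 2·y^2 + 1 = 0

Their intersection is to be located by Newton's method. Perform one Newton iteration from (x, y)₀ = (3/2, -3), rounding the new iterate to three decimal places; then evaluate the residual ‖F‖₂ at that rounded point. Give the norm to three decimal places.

At (3/2, -3): F = (-11.64147, -23.000).
Jacobian J = [[4·x·y + 2·y^2 + 2·sin(x), 2·x^2 + 4·x·y - 2·y + 4], [y - 1, x - 4·y]].
At the point, J = [[1.99499, -3.500], [-4.000, 13.500]] (det J = 12.93236).
Solving J·Δ = −F gives Δ = (18.377, 7.149).
Then the next iterate is (x, y)₁ = (19.877, 4.149).
Re-evaluating at (19.877, 4.149): F = (3957.18051, 29.16427), so ‖F‖₂ = 3957.288.

3957.288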